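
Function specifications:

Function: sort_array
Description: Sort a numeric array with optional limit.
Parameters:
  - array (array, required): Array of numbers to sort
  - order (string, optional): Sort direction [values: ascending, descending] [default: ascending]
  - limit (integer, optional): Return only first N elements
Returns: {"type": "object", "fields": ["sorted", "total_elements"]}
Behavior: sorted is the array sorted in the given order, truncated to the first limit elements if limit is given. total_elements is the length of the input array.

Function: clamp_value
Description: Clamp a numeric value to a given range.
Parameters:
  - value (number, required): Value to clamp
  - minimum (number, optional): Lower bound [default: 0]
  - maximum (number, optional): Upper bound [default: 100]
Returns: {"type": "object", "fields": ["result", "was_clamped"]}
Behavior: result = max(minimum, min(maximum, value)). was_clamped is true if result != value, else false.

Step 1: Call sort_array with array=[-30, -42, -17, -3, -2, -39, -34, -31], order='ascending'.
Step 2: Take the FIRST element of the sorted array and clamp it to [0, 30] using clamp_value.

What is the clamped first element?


Step 1: sort_array(order=ascending)
  sorted: [-42, -39, -34, -31, -30, -17, -3, -2]
  -> first element = -42
Step 2: clamp_value(value=-42, minimum=0, maximum=30)
  result = max(0, min(30, -42)) = max(0, -42) = 0
  was_clamped = (0 != -42) = true
  -> result = 0
0


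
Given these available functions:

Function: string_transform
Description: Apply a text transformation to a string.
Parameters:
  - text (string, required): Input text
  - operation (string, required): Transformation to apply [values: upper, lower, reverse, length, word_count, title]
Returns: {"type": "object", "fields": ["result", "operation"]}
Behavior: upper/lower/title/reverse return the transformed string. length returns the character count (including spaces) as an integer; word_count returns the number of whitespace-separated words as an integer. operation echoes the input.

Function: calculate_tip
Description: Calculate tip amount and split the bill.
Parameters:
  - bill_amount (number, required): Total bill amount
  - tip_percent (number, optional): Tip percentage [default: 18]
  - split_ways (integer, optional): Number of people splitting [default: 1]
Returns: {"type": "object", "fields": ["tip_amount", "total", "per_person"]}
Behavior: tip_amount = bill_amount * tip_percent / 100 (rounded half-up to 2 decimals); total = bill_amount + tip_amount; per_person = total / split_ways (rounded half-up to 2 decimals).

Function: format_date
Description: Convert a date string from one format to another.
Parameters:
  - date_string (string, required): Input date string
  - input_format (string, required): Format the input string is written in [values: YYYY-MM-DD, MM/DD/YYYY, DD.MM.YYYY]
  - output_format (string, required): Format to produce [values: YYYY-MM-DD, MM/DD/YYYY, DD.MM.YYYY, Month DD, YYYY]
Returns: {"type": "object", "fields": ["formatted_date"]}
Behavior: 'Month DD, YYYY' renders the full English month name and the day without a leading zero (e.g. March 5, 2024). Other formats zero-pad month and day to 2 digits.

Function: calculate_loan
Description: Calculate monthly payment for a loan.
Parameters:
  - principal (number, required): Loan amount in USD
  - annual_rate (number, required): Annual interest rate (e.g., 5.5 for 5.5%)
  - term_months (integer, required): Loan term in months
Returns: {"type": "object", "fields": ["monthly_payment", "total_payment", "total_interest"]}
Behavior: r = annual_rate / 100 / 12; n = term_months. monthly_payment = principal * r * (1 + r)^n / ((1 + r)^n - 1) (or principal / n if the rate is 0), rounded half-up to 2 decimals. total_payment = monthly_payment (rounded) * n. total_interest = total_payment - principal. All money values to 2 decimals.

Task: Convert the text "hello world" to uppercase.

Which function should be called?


The task needs a function whose description is: Apply a text transformation to a string.
string_transform


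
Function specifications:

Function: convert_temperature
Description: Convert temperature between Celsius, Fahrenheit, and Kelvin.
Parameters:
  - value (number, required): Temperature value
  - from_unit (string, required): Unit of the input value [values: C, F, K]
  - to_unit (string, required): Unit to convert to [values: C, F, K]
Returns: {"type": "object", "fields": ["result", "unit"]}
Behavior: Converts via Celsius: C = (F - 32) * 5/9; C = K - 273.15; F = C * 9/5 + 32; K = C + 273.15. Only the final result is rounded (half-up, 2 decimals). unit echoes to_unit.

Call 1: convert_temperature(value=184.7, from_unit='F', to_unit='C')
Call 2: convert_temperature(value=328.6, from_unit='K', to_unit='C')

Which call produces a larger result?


Call 1:
  To C: (184.7 - 32) * 5/9 = 84.833333
  Target is C: 84.833333
  Round to 2 decimals: 84.83
  -> 84.83 C
Call 2:
  To C: 328.6 - 273.15 = 55.45
  Target is C: 55.45
  Round to 2 decimals: 55.45
  -> 55.45 C
Call 1 (84.83 C)


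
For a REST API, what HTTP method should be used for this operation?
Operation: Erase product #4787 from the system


GET = read, POST = create, PUT = update/replace, DELETE = remove
This operation is a removal.
DELETE


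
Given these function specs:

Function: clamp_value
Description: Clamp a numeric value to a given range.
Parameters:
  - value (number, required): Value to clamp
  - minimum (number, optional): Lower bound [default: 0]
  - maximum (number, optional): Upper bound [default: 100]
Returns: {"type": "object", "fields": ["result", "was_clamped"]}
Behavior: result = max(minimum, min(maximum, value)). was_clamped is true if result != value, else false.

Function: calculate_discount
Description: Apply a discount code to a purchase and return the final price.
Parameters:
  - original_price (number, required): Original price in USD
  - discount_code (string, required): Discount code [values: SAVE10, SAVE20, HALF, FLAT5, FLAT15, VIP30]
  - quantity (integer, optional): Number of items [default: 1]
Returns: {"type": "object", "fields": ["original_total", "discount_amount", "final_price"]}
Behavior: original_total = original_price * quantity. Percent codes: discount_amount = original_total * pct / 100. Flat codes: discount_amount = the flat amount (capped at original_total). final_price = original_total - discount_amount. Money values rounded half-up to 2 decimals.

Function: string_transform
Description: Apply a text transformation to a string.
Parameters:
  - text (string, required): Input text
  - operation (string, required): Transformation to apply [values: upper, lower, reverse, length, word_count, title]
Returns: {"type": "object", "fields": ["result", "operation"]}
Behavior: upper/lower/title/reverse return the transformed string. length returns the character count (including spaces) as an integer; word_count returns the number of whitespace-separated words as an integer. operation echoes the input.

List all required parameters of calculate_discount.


Parameters of calculate_discount and their required/optional flag:
  original_price: required
  discount_code: required
  quantity: optional
discount_code, original_price


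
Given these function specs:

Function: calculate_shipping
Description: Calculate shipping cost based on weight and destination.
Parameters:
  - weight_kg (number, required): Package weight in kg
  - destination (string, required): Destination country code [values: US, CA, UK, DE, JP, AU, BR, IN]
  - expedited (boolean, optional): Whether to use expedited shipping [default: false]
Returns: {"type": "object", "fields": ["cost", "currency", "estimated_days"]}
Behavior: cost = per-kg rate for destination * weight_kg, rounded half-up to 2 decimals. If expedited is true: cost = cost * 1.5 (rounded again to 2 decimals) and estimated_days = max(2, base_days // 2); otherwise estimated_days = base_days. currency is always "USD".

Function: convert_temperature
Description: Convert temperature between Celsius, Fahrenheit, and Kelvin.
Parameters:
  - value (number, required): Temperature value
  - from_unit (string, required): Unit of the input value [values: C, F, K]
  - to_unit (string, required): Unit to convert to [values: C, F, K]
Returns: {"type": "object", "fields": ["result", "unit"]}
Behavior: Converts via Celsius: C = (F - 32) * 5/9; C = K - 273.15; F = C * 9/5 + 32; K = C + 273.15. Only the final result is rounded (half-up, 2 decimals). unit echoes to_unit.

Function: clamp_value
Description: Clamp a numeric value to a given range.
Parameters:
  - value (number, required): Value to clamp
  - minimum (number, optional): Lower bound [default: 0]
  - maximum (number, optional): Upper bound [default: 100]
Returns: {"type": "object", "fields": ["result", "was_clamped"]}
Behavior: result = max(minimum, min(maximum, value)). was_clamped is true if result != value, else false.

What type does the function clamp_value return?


The clamp_value spec declares Returns: {"type": "object", "fields": ["result", "was_clamped"]}
Type:
object


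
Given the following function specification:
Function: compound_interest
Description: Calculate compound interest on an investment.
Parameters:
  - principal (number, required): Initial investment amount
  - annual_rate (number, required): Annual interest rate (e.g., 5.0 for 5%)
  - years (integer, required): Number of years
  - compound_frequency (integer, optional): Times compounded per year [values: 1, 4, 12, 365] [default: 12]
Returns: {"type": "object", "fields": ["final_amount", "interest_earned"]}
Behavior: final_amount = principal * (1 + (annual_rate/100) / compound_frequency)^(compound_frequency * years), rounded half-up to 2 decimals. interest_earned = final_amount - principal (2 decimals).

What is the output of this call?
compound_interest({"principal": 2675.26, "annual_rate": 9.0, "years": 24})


Defaults applied: compound_frequency=12
rate per period = 9.0/100/12 = 0.0075 (keep full precision); periods = 12 * 24 = 288
(1 + 0.0075)^288 = 8.60153154
final_amount = 2675.26 * 8.60153154 = 23011.33327 -> 23011.33
interest_earned = 23011.33 - 2675.26 = 20336.07
Output:
{"final_amount": 23011.33, "interest_earned": 20336.07}


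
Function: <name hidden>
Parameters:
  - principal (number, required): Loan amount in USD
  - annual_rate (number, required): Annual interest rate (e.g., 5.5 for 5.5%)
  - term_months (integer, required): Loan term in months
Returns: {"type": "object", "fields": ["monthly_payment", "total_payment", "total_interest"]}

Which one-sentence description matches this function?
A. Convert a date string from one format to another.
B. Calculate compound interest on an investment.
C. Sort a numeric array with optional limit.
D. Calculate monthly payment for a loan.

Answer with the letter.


Parameters principal, annual_rate, term_months and return ["monthly_payment", "total_payment", "total_interest"] fit: Calculate monthly payment for a loan.
D


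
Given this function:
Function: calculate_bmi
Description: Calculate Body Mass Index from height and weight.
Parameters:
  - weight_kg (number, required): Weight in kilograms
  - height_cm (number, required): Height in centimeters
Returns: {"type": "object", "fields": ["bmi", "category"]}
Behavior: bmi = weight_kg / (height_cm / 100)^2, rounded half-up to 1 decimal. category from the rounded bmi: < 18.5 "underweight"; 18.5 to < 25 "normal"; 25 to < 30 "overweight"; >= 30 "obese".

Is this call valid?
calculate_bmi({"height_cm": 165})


Checking required parameters...
Missing required parameter: weight_kg
Invalid - missing required parameter 'weight_kg'


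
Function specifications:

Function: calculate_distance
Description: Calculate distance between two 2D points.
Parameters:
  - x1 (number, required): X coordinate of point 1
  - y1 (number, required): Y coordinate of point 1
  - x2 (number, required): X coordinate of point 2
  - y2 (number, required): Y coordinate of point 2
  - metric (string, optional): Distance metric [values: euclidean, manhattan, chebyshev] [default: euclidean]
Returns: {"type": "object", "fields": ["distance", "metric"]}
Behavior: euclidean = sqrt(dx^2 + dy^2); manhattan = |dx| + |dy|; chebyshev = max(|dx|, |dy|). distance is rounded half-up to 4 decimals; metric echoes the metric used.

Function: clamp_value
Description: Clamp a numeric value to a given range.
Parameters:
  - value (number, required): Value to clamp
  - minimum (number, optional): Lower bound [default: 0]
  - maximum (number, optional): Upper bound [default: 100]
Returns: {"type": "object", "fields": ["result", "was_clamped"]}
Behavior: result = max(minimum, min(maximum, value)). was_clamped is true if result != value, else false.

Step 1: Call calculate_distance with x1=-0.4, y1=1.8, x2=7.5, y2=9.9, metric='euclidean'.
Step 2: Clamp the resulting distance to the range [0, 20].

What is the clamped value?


Step 1: calculate_distance (euclidean)
  |dx| = |7.5 - -0.4| = 7.9; |dy| = |9.9 - 1.8| = 8.1
  euclidean: sqrt(7.9^2 + 8.1^2) = sqrt(128.02) = 11.314592
  Round to 4 decimals: 11.3146
  -> distance = 11.3146
Step 2: clamp_value(value=11.3146, minimum=0, maximum=20)
  result = max(0, min(20, 11.3146)) = max(0, 11.3146) = 11.3146
  was_clamped = (11.3146 != 11.3146) = false
  -> result = 11.3146
11.3146


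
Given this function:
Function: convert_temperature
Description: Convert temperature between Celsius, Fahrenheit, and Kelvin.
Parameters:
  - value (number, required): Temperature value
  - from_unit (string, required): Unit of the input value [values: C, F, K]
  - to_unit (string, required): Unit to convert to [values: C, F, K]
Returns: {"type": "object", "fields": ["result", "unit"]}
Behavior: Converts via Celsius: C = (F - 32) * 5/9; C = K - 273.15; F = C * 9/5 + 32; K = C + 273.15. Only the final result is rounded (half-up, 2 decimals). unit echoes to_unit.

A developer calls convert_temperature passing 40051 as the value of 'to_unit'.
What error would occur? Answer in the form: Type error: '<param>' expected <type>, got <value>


Spec: 'to_unit' is declared as string; 40051 is an integer.
Type error: 'to_unit' expected string, got 40051


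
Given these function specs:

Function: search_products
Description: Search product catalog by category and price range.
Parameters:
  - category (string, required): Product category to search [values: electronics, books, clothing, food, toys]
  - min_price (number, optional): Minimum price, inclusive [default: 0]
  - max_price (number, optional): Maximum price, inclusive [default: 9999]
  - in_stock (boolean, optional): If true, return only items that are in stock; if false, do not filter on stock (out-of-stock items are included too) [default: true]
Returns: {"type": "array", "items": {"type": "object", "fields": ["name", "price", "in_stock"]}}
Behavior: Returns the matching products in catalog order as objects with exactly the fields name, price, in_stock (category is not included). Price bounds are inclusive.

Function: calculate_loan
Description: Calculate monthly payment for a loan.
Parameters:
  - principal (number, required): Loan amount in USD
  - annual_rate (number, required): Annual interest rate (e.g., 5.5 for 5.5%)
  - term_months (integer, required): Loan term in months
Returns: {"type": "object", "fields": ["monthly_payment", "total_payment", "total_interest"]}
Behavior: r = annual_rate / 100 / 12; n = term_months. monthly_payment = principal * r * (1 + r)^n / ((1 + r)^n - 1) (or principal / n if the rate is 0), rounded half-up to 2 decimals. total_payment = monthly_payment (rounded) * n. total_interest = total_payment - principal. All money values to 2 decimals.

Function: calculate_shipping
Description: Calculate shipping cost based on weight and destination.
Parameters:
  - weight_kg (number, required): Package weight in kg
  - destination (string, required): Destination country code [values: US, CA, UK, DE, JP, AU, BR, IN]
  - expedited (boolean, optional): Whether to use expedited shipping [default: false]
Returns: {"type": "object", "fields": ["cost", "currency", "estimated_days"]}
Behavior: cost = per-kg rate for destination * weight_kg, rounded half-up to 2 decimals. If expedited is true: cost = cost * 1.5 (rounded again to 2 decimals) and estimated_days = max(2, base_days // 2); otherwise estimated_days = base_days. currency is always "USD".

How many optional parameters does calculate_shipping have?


Parameters of calculate_shipping: weight_kg (required), destination (required), expedited (optional)
Optional count:
1


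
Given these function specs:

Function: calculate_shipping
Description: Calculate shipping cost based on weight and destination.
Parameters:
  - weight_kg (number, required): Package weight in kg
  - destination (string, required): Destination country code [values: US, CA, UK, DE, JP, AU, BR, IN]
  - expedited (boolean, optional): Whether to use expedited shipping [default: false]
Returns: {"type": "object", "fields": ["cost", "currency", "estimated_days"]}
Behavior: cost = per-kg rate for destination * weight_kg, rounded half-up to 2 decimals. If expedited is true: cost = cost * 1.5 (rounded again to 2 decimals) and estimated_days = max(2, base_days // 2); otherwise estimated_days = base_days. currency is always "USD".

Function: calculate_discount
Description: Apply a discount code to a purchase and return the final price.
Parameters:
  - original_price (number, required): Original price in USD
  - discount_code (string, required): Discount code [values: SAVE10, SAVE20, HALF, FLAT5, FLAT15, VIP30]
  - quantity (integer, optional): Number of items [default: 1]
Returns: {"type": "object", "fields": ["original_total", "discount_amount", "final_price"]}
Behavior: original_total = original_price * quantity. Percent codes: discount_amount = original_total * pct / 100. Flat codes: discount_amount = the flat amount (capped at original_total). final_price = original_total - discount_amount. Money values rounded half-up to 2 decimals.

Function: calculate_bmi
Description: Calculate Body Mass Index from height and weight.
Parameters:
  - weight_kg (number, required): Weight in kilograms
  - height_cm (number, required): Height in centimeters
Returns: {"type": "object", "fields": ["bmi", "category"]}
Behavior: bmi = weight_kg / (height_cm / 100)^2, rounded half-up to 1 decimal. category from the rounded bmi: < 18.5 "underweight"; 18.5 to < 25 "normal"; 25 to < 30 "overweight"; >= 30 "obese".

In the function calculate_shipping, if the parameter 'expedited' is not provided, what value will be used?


The calculate_shipping spec declares:
  - expedited (boolean, optional): Whether to use expedited shipping [default: false]
Default:
false


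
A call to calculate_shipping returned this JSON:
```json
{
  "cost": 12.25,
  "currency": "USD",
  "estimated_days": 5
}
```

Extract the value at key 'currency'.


USD


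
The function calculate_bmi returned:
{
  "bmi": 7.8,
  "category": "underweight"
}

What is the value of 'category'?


underweight


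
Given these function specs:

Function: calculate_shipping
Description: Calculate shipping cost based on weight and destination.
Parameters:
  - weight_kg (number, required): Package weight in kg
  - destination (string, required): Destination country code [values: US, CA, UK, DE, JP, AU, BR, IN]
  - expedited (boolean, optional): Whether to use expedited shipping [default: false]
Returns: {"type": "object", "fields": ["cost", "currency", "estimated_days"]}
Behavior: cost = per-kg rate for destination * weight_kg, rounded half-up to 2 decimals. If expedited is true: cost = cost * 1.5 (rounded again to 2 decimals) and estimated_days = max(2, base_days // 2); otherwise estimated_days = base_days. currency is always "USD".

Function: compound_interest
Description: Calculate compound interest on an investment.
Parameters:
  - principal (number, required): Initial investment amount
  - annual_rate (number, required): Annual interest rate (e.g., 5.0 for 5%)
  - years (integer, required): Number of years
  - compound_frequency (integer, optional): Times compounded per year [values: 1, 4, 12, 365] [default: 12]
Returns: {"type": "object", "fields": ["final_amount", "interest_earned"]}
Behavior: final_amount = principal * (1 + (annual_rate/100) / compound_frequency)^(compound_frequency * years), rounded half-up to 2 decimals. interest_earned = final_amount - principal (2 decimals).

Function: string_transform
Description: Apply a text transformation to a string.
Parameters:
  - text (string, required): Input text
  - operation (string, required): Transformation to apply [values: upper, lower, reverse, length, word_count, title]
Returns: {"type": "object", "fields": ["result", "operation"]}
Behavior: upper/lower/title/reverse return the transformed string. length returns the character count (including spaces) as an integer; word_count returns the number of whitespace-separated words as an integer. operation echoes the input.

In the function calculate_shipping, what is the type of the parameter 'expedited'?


The calculate_shipping spec declares:
  - expedited (boolean, optional): Whether to use expedited shipping [default: false]
Type:
boolean


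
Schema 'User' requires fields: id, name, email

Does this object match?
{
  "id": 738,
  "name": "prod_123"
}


Checking required fields...
Missing: email
Invalid - missing required field 'email'


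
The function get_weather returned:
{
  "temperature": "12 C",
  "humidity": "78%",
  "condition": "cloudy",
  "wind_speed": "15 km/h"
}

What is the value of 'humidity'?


78%


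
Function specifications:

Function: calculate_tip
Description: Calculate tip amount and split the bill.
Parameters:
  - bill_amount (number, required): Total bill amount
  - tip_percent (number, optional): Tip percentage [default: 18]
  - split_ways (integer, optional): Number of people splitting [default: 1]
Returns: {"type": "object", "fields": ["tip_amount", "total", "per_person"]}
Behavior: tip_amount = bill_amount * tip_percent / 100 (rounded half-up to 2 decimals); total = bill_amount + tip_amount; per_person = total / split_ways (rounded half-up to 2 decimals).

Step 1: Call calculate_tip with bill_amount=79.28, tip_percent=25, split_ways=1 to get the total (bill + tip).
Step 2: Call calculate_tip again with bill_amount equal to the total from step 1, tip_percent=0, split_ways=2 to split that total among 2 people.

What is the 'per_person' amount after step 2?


Step 1: calculate_tip(bill_amount=79.28, tip_percent=25, split_ways=1)
  tip_amount = 79.28 * 25/100 = 19.82 -> 19.82
  total = 79.28 + 19.82 = 99.10
  per_person = 99.10 / 1 = 99.1 -> 99.10
  -> total = 99.10
Step 2: calculate_tip(bill_amount=99.1, tip_percent=0, split_ways=2)
  tip_amount = 99.1 * 0/100 = 0 -> 0.00
  total = 99.1 + 0.00 = 99.10
  per_person = 99.10 / 2 = 49.55 -> 49.55
  -> per_person = 49.55
$49.55


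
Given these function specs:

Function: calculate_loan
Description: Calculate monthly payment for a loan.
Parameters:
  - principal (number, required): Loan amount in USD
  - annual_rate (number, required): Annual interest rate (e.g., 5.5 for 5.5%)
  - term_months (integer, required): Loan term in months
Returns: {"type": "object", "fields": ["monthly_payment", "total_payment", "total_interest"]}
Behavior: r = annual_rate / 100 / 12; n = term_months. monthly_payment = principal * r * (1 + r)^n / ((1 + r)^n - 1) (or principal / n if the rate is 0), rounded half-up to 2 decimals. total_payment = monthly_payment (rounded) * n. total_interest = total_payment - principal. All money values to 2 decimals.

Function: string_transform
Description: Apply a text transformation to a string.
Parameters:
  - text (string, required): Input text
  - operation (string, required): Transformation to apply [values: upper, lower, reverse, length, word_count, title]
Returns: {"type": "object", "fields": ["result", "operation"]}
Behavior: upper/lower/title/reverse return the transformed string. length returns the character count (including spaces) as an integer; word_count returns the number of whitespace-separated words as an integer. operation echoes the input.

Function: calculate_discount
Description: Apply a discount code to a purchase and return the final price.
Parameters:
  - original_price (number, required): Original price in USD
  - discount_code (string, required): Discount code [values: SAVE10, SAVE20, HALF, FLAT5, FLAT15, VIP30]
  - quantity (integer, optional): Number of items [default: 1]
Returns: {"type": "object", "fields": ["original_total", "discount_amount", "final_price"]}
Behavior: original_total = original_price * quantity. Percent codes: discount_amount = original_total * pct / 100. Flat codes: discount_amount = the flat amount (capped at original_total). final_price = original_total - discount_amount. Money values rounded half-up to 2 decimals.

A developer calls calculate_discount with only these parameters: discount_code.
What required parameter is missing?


Required parameters: original_price, discount_code
Provided: discount_code
Missing: original_price
original_price


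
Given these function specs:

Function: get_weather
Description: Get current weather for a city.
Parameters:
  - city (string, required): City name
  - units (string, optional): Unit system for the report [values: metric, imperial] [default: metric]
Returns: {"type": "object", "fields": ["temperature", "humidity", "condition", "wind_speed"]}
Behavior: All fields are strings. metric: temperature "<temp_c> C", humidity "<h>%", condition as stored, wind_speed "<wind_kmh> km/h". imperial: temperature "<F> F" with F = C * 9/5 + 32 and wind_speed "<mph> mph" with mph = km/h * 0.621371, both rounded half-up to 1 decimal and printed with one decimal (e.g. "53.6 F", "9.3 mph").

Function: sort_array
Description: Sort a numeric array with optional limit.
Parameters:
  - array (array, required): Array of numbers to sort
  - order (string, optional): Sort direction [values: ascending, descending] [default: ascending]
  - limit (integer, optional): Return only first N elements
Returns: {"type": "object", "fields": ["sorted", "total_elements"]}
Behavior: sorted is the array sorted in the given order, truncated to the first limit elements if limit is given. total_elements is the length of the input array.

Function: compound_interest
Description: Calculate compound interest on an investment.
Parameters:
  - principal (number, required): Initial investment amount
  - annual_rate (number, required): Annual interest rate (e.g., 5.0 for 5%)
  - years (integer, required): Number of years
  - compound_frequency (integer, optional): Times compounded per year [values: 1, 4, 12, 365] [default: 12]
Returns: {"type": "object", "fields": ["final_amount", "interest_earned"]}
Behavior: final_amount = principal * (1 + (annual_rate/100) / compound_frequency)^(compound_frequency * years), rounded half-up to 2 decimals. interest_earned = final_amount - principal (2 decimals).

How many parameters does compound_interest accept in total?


Parameters of compound_interest: principal (required), annual_rate (required), years (required), compound_frequency (optional)
Total:
4


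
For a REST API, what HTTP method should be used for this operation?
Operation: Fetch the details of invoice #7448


GET = read, POST = create, PUT = update/replace, DELETE = remove
This operation is a read.
GET


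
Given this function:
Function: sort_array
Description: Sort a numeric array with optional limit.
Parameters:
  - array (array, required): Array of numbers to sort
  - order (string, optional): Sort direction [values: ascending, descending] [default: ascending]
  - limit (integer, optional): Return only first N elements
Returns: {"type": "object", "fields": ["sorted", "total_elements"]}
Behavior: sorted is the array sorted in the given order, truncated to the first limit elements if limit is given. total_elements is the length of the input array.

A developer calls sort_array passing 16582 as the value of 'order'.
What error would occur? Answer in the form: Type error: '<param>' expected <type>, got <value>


Spec: 'order' is declared as string; 16582 is an integer.
Type error: 'order' expected string, got 16582


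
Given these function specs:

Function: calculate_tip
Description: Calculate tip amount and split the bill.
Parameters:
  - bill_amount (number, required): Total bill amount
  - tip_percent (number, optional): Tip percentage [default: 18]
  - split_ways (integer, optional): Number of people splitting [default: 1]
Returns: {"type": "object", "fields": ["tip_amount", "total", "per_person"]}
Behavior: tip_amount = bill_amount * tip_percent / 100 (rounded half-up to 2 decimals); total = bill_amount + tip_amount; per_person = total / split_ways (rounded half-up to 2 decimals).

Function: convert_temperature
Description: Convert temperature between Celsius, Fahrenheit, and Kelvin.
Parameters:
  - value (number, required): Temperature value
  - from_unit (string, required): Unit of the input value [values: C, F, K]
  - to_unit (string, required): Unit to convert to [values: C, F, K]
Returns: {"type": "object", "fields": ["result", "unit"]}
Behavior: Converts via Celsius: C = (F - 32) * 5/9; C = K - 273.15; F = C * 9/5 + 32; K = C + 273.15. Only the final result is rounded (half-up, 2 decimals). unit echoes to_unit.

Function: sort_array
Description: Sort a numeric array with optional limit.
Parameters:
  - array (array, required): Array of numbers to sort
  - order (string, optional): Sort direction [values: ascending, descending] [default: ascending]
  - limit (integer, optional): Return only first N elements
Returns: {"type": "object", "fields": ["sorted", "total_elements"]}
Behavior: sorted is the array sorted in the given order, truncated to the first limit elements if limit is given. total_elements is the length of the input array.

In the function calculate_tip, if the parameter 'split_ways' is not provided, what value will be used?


The calculate_tip spec declares:
  - split_ways (integer, optional): Number of people splitting [default: 1]
Default:
1


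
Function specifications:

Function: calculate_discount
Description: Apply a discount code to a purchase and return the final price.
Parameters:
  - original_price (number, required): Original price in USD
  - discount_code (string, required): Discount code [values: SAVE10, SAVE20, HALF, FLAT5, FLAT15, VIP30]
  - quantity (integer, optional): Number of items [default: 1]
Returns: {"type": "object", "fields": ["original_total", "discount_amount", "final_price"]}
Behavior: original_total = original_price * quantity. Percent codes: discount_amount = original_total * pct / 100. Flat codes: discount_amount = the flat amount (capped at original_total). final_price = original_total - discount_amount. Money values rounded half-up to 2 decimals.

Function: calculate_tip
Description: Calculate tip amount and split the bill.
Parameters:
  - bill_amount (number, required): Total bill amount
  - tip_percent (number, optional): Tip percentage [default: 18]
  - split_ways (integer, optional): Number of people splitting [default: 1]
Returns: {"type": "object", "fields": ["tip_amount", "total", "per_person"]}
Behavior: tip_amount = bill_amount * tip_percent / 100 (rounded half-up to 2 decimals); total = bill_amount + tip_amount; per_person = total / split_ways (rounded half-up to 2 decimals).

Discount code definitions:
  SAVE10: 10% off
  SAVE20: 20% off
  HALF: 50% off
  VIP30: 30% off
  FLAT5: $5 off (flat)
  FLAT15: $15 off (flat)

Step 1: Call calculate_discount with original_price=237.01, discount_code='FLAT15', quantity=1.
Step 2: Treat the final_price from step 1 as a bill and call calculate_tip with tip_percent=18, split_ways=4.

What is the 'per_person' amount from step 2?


Step 1: calculate_discount(original_price=237.01, discount_code=FLAT15, quantity=1)
  original_total = 237.01 * 1 = 237.01
  FLAT15 = $15 flat: discount_amount = min(15.00, 237.01) = 15.00
  final_price = 237.01 - 15.00 = 222.01
  -> final_price = 222.01
Step 2: calculate_tip(bill_amount=222.01, tip_percent=18, split_ways=4)
  tip_amount = 222.01 * 18/100 = 39.9618 -> 39.96
  total = 222.01 + 39.96 = 261.97
  per_person = 261.97 / 4 = 65.4925 -> 65.49
  -> per_person = 65.49
$65.49


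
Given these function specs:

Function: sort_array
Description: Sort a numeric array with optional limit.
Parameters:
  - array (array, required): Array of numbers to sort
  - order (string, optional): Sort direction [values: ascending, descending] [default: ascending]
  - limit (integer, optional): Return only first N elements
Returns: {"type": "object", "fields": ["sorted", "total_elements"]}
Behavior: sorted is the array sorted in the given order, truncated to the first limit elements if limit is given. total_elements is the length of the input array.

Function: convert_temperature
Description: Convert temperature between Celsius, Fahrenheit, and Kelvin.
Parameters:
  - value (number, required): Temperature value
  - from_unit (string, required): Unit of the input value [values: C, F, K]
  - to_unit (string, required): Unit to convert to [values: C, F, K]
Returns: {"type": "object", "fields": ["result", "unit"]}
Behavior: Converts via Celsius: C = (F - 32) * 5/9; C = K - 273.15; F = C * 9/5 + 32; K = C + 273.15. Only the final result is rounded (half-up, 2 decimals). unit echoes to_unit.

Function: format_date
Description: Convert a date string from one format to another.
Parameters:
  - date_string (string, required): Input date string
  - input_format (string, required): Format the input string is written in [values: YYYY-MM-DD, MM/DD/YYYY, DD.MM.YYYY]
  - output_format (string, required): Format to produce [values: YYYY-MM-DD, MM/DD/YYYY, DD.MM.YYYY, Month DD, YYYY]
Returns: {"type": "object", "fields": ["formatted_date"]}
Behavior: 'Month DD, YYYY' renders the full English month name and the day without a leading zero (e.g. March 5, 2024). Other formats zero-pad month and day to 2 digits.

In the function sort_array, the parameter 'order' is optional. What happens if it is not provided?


The sort_array spec declares:
  - order (string, optional): Sort direction [values: ascending, descending] [default: ascending]
It defaults to ascending


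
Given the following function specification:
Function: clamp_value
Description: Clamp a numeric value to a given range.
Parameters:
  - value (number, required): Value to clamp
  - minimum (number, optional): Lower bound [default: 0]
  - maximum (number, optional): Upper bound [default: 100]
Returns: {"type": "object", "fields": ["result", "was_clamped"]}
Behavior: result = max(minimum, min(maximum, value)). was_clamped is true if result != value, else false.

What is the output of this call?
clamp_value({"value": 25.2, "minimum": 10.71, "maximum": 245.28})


result = max(10.71, min(245.28, 25.2)) = max(10.71, 25.2) = 25.2
was_clamped = (25.2 != 25.2) = false
Output:
{"result": 25.2, "was_clamped": false}


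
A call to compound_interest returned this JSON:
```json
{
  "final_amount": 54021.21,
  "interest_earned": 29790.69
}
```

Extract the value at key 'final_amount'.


54021.21


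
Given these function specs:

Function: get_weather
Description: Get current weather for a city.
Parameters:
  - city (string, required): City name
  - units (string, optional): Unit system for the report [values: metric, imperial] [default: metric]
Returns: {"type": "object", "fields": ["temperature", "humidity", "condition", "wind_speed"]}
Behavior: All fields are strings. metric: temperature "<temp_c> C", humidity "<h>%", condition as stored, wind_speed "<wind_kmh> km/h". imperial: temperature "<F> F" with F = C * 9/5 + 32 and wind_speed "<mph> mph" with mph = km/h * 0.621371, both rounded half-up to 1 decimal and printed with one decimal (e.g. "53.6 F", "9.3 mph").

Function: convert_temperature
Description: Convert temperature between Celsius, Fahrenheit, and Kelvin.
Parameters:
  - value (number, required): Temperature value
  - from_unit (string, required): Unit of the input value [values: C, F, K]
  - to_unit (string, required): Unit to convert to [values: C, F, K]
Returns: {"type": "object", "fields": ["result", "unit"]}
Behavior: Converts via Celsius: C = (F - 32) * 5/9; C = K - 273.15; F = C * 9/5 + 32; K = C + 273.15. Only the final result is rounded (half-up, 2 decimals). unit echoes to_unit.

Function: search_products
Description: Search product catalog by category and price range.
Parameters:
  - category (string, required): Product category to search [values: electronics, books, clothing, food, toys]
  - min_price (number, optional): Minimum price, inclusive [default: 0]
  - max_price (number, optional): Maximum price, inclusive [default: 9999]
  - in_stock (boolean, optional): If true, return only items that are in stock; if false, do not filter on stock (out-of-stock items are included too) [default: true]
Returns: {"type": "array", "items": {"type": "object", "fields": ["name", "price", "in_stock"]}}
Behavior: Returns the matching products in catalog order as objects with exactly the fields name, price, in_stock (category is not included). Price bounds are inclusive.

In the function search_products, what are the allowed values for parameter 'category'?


The search_products spec declares:
  - category (string, required): Product category to search [values: electronics, books, clothing, food, toys]
Allowed values:
electronics, books, clothing, food, toys


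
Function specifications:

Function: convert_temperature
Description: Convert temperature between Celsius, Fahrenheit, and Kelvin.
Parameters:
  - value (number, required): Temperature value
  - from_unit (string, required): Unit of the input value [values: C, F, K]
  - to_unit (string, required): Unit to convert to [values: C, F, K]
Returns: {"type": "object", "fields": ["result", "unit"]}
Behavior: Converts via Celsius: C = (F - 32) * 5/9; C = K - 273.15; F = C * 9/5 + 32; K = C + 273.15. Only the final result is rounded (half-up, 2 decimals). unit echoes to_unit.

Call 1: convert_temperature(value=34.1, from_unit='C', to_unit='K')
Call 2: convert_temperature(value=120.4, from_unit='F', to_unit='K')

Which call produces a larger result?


Call 1:
  Input already in C: 34.1
  To K: 34.1 + 273.15 = 307.25
  Round to 2 decimals: 307.25
  -> 307.25 K
Call 2:
  To C: (120.4 - 32) * 5/9 = 49.111111
  To K: 49.111111 + 273.15 = 322.261111
  Round to 2 decimals: 322.26
  -> 322.26 K
Call 2 (322.26 K)


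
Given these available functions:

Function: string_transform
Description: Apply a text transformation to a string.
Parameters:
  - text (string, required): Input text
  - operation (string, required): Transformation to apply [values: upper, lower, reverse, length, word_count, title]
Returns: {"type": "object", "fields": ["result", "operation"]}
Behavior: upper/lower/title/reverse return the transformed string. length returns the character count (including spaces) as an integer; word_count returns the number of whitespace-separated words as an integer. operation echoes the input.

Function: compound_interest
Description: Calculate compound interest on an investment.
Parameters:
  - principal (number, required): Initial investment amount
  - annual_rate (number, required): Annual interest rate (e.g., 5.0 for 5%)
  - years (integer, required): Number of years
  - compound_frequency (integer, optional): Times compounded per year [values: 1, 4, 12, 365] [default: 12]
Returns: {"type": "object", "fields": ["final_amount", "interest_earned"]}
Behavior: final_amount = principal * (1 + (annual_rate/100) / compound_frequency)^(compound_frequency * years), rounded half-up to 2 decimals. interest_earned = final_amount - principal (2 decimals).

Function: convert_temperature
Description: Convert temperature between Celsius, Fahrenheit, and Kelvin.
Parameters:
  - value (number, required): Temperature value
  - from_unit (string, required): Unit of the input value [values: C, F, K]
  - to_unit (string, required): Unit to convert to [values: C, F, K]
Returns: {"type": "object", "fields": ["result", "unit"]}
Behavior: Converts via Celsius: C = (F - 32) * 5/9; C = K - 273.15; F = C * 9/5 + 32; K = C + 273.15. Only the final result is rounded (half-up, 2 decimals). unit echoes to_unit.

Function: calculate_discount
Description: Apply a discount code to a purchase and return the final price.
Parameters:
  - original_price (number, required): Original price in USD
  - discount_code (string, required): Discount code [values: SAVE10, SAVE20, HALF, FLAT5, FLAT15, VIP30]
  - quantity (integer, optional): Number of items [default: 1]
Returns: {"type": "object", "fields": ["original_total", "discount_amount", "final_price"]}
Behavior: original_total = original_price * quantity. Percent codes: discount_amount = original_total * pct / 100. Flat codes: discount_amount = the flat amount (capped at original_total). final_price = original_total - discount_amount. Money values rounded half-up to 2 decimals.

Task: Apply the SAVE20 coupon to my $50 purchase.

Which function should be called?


The task needs a function whose description is: Apply a discount code to a purchase and return the final price.
calculate_discount
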